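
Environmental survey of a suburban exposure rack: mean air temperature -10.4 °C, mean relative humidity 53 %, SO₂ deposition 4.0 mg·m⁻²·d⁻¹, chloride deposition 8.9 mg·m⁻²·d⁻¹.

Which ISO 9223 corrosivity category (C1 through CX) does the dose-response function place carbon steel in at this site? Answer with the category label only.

C2

carbon steel: T≤10 °C ⇒ hinge +0.150·(-10.4−10) = -3.0600
  SO₂ term: 1.77·4.0^0.52·exp(0.02·53-3.0600) = 0.4926
  Cl⁻ term: 0.102·8.9^0.62·exp(0.033·53+0.04·-10.4) = 1.5
  r_corr = 0.4926 + 1.5 = 1.993 μm/a
ISO 9223 Table 2 (carbon steel): 1.3 < 1.99 ≤ 25 μm/a ⇒ C2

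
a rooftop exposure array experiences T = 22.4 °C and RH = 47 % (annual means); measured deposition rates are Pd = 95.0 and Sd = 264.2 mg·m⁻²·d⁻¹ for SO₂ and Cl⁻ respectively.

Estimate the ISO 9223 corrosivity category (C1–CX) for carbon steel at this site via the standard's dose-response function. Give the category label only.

C4

carbon steel: T>10 °C ⇒ hinge -0.054·(22.4−10) = -0.6696
  sulphur-dioxide contribution → 24.76 μm/a
  chloride contribution → 37.4 μm/a
  ⇒ r_corr(carbon steel) = 62.17 μm/a
Category bounds: 50…80 μm/a bracket r_corr ⇒ C4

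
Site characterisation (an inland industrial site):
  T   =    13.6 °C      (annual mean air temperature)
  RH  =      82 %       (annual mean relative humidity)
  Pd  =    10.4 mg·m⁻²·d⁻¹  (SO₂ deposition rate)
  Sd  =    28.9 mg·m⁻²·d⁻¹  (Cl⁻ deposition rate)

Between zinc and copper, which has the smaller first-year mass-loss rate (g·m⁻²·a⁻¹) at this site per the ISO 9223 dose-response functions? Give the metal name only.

zinc: T>10 °C ⇒ hinge -0.071·(13.6−10) = -0.2556
  SO₂ term: 0.0129·10.4^0.44·exp(0.046·82-0.2556) = 1.217
  Sd branch = 0.0175·Sd^0.57·e^(0.008·RH+0.085·T) = 0.7289 μm/a
  r_corr = 1.217 + 0.7289 = 1.946 μm/a
  mass loss = 1.946 μm/a × 7.14 g/cm³ = 13.89 g·m⁻²·a⁻¹
copper: T>10 °C ⇒ hinge -0.080·(13.6−10) = -0.2880
  SO₂ term: 0.0053·10.4^0.26·exp(0.059·82-0.2880) = 0.922
  Sd branch = 0.01025·Sd^0.27·e^(0.036·RH+0.049·T) = 0.9476 μm/a
  r_corr = 0.922 + 0.9476 = 1.87 μm/a
  mass loss = 1.87 μm/a × 8.96 g/cm³ = 16.75 g·m⁻²·a⁻¹
Ordering by g·m⁻²·a⁻¹: copper (16.8) > zinc (13.9)

zinc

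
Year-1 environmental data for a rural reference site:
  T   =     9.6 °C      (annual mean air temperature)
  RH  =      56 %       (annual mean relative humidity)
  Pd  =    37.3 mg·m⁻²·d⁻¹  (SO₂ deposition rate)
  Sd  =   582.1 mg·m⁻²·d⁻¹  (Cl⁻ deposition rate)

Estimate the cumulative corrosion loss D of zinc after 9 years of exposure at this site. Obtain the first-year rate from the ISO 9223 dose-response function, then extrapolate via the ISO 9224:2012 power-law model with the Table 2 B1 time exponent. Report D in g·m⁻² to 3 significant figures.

D(9) = 134 g·m⁻²

zinc: f(T) = +0.038·(T−10) [T≤10 °C] = -0.0152
  SO₂ term: 0.0129·37.3^0.44·exp(0.046·56-0.0152) = 0.8209
  Cl⁻ term: 0.0175·582.1^0.57·exp(0.008·56+0.085·9.6) = 2.334
  sum: 0.8209 + 2.334 → r_corr = 3.155 μm/a
Power-law: D(9) = r_corr · 9^0.813
  D(9) = 3.155 × 9^0.813 = 3.155 × 5.968 = 18.82 μm
  Mass loss = 18.82 μm × 7.14 g/cm³ = 134.4 g·m⁻²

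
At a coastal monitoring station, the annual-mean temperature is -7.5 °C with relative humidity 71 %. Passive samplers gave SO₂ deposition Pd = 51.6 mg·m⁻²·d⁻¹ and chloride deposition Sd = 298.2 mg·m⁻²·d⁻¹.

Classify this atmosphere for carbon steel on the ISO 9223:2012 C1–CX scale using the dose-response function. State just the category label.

carbon steel: temperature factor f = +0.150·(-17.5) = -2.6250
  Pd branch = 1.77·Pd^0.52·e^(0.02·RH+f) = 4.123 μm/a
  Sd branch = 0.102·Sd^0.62·e^(0.033·RH+0.04·T) = 26.92 μm/a
  sum: 4.123 + 26.92 → r_corr = 31.04 μm/a
ISO 9223 Table 2 (carbon steel): 25 < 31 ≤ 50 μm/a ⇒ C3

C3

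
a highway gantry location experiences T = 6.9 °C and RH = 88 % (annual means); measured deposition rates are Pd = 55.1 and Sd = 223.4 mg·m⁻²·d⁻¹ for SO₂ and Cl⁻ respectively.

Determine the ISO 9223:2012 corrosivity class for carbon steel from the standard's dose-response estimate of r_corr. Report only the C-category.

carbon steel: f(T) = +0.150·(T−10) [T≤10 °C] = -0.4650
  SO₂ term: 1.77·55.1^0.52·exp(0.02·88-0.4650) = 51.97
  Sd branch = 0.102·Sd^0.62·e^(0.033·RH+0.04·T) = 70.16 μm/a
  r_corr = 51.97 + 70.16 = 122.1 μm/a
122 μm/a falls in (80, 200] for carbon steel → category C5

C5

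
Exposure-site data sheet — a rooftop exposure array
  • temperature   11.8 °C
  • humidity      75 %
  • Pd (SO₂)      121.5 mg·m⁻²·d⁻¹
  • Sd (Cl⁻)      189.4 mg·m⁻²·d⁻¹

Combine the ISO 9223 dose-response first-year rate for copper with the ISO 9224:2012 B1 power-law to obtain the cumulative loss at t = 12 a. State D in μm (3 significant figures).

D(12) = 12.9 μm

copper: temperature factor f = -0.080·(1.8) = -0.1440
  SO₂ term: 0.0053·121.5^0.26·exp(0.059·75-0.1440) = 1.335
  Cl⁻ term: 0.01025·189.4^0.27·exp(0.036·75+0.049·11.8) = 1.12
  sum: 1.335 + 1.12 → r_corr = 2.455 μm/a
Long-term exponent b (ISO 9224 Table 2, B1) = 0.667
  D(12) = 2.455 × 12^0.667 = 2.455 × 5.246 = 12.88 μm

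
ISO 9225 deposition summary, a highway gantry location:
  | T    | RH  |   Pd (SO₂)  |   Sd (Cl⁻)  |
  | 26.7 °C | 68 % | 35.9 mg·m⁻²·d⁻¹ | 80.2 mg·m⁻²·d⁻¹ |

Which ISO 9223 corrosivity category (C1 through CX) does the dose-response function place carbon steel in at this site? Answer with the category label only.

carbon steel: T>10 °C ⇒ hinge -0.054·(26.7−10) = -0.9018
  sulphur-dioxide contribution → 18.01 μm/a
  chloride contribution → 42.42 μm/a
  ⇒ r_corr(carbon steel) = 60.43 μm/a
ISO 9223 Table 2 (carbon steel): 50 < 60.4 ≤ 80 μm/a ⇒ C4

C4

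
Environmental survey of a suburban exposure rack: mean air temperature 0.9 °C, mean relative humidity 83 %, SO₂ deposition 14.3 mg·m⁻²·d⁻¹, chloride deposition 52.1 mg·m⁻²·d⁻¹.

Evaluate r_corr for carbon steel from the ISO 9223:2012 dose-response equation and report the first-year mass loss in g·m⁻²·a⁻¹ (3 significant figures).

carbon steel: temperature factor f = +0.150·(-9.1) = -1.3650
  SO₂ term: 1.77·14.3^0.52·exp(0.02·83-1.3650) = 9.481
  Sd branch = 0.102·Sd^0.62·e^(0.033·RH+0.04·T) = 18.98 μm/a
  r_corr = 9.481 + 18.98 = 28.46 μm/a
Convert to mass loss: 28.46 μm/a × 7.85 g/cm³ = 223.4 g·m⁻²·a⁻¹

r_corr = 223 g·m⁻²·a⁻¹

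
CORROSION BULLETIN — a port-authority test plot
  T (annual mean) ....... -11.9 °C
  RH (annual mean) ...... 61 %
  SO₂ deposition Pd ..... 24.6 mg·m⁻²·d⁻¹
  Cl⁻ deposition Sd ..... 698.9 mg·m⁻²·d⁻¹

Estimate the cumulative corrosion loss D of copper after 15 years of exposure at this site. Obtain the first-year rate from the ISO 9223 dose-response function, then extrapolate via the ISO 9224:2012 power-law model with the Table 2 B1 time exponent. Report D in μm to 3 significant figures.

D(15) = 2.01 μm

copper: T≤10 °C ⇒ hinge +0.126·(-11.9−10) = -2.7594
  SO₂ term: 0.0053·24.6^0.26·exp(0.059·61-2.7594) = 0.02822
  Sd branch = 0.01025·Sd^0.27·e^(0.036·RH+0.049·T) = 0.3014 μm/a
  sum: 0.02822 + 0.3014 → r_corr = 0.3297 μm/a
Power-law: D(15) = r_corr · 15^0.667
  D(15) = 0.3297 × 15^0.667 = 0.3297 × 6.088 = 2.007 μm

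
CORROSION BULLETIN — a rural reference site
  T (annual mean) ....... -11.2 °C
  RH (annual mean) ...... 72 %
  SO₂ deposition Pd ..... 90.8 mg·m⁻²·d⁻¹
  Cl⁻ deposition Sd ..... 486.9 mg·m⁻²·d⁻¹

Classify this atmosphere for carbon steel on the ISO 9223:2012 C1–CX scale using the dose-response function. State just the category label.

C3

carbon steel: T≤10 °C ⇒ hinge +0.150·(-11.2−10) = -3.1800
  SO₂ term: 1.77·90.8^0.52·exp(0.02·72-3.1800) = 3.24
  Cl⁻ term: 0.102·486.9^0.62·exp(0.033·72+0.04·-11.2) = 32.52
  sum: 3.24 + 32.52 → r_corr = 35.76 μm/a
ISO 9223 Table 2 (carbon steel): 25 < 35.8 ≤ 50 μm/a ⇒ C3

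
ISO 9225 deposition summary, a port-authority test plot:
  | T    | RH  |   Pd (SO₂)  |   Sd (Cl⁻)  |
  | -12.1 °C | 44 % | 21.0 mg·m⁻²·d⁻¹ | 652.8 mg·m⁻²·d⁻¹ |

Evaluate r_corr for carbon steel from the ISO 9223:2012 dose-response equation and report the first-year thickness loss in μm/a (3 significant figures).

carbon steel: temperature factor f = +0.150·(-22.1) = -3.3150
  Pd branch = 1.77·Pd^0.52·e^(0.02·RH+f) = 0.7551 μm/a
  Cl⁻ term: 0.102·652.8^0.62·exp(0.033·44+0.04·-12.1) = 14.93
  sum: 0.7551 + 14.93 → r_corr = 15.69 μm/a

r_corr = 15.7 μm/a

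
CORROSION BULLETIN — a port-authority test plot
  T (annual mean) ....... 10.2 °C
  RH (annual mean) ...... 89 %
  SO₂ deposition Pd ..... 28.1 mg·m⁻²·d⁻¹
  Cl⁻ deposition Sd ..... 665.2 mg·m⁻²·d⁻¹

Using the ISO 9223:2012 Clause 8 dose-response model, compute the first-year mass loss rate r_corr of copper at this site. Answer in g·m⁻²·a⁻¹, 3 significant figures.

copper: temperature factor f = -0.080·(0.2) = -0.0160
  SO₂ term: 0.0053·28.1^0.26·exp(0.059·89-0.0160) = 2.368
  Cl⁻ term: 0.01025·665.2^0.27·exp(0.036·89+0.049·10.2) = 2.407
  sum: 2.368 + 2.407 → r_corr = 4.775 μm/a
Convert to mass loss: 4.775 μm/a × 8.96 g/cm³ = 42.79 g·m⁻²·a⁻¹

r_corr = 42.8 g·m⁻²·a⁻¹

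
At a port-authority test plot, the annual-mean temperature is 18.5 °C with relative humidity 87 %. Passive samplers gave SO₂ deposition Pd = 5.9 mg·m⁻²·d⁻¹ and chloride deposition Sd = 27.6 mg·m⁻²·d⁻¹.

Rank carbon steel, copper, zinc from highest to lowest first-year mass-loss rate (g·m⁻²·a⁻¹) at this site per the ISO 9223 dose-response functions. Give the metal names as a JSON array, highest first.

carbon steel: f(T) = -0.054·(T−10) [T>10 °C] = -0.4590
  SO₂ term: 1.77·5.9^0.52·exp(0.02·87-0.4590) = 16.04
  Cl⁻ term: 0.102·27.6^0.62·exp(0.033·87+0.04·18.5) = 29.53
  sum: 16.04 + 29.53 → r_corr = 45.56 μm/a
  mass loss = 45.56 μm/a × 7.85 g/cm³ = 357.7 g·m⁻²·a⁻¹
copper: T>10 °C ⇒ hinge -0.080·(18.5−10) = -0.6800
  Pd branch = 0.0053·Pd^0.26·e^(0.059·RH+f) = 0.7221 μm/a
  Cl⁻ term: 0.01025·27.6^0.27·exp(0.036·87+0.049·18.5) = 1.425
  sum: 0.7221 + 1.425 → r_corr = 2.147 μm/a
  mass loss = 2.147 μm/a × 8.96 g/cm³ = 19.23 g·m⁻²·a⁻¹
zinc: T>10 °C ⇒ hinge -0.071·(18.5−10) = -0.6035
  Pd branch = 0.0129·Pd^0.44·e^(0.046·RH+f) = 0.8428 μm/a
  Sd branch = 0.0175·Sd^0.57·e^(0.008·RH+0.085·T) = 1.121 μm/a
  r_corr = 0.8428 + 1.121 = 1.964 μm/a
  mass loss = 1.964 μm/a × 7.14 g/cm³ = 14.02 g·m⁻²·a⁻¹
Ordering by g·m⁻²·a⁻¹: carbon steel (358) > copper (19.2) > zinc (14)

["carbon steel", "copper", "zinc"]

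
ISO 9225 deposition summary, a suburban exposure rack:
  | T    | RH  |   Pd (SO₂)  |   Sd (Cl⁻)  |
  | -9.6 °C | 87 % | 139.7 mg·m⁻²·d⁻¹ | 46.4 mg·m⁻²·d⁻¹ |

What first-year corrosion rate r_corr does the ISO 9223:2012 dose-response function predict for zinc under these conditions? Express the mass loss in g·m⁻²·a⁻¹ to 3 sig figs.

r_corr = 22.0 g·m⁻²·a⁻¹

zinc: f(T) = +0.038·(T−10) [T≤10 °C] = -0.7448
  SO₂ term: 0.0129·139.7^0.44·exp(0.046·87-0.7448) = 2.945
  Sd branch = 0.0175·Sd^0.57·e^(0.008·RH+0.085·T) = 0.1383 μm/a
  r_corr = 2.945 + 0.1383 = 3.083 μm/a
Convert to mass loss: 3.083 μm/a × 7.14 g/cm³ = 22.01 g·m⁻²·a⁻¹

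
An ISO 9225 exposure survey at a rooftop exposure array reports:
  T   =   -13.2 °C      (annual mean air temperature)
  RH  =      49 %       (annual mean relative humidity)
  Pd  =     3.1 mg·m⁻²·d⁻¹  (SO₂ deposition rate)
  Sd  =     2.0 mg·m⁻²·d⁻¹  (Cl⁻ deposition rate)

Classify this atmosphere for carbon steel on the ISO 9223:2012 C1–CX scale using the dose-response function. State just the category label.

carbon steel: T≤10 °C ⇒ hinge +0.150·(-13.2−10) = -3.4800
  sulphur-dioxide contribution → 0.2617 μm/a
  chloride contribution → 0.4658 μm/a
  ⇒ r_corr(carbon steel) = 0.7274 μm/a
ISO 9223 Table 2 (carbon steel): 0 < 0.727 ≤ 1.3 μm/a ⇒ C1

C1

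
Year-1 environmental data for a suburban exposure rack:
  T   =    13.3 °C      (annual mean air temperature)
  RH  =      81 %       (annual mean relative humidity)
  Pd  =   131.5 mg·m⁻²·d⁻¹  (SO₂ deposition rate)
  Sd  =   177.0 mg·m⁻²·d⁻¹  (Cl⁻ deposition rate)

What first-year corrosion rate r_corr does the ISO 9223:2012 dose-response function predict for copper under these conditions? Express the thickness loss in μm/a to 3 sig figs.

r_corr = 3.19 μm/a

copper: temperature factor f = -0.080·(3.3) = -0.2640
  SO₂ term: 0.0053·131.5^0.26·exp(0.059·81-0.2640) = 1.722
  Cl⁻ term: 0.01025·177.0^0.27·exp(0.036·81+0.049·13.3) = 1.469
  sum: 1.722 + 1.469 → r_corr = 3.191 μm/a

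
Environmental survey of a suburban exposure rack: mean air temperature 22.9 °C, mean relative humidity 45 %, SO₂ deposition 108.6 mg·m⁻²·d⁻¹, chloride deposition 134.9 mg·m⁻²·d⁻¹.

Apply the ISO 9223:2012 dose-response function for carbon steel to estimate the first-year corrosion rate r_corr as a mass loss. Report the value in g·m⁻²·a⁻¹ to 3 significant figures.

r_corr = 380 g·m⁻²·a⁻¹

carbon steel: temperature factor f = -0.054·(12.9) = -0.6966
  Pd branch = 1.77·Pd^0.52·e^(0.02·RH+f) = 24.83 μm/a
  Sd branch = 0.102·Sd^0.62·e^(0.033·RH+0.04·T) = 23.55 μm/a
  r_corr = 24.83 + 23.55 = 48.38 μm/a
Convert to mass loss: 48.38 μm/a × 7.85 g/cm³ = 379.7 g·m⁻²·a⁻¹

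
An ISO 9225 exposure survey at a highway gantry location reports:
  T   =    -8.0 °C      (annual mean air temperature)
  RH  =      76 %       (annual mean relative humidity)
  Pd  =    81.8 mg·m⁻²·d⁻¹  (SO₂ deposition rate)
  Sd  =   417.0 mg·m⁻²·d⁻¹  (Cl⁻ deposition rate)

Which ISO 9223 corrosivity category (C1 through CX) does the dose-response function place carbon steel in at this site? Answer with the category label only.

C3

carbon steel: T≤10 °C ⇒ hinge +0.150·(-8.0−10) = -2.7000
  sulphur-dioxide contribution → 5.372 μm/a
  chloride contribution → 38.31 μm/a
  ⇒ r_corr(carbon steel) = 43.68 μm/a
ISO 9223 Table 2 (carbon steel): 25 < 43.7 ≤ 50 μm/a ⇒ C3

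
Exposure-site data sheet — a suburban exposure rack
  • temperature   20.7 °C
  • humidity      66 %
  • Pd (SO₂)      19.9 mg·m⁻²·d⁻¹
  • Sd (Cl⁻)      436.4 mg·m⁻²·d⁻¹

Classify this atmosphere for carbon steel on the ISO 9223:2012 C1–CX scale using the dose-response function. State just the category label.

C5

carbon steel: T>10 °C ⇒ hinge -0.054·(20.7−10) = -0.5778
  SO₂ term: 1.77·19.9^0.52·exp(0.02·66-0.5778) = 17.61
  Cl⁻ term: 0.102·436.4^0.62·exp(0.033·66+0.04·20.7) = 89.29
  r_corr = 17.61 + 89.29 = 106.9 μm/a
ISO 9223 Table 2 (carbon steel): 80 < 107 ≤ 200 μm/a ⇒ C5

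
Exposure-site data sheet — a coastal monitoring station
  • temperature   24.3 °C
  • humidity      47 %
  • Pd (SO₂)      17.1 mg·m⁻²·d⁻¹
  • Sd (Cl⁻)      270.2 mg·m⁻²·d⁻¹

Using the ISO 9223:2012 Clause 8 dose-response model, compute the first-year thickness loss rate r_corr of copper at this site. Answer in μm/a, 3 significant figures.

copper: T>10 °C ⇒ hinge -0.080·(24.3−10) = -1.1440
  sulphur-dioxide contribution → 0.05654 μm/a
  chloride contribution → 0.8303 μm/a
  total first-year rate 0.8868 μm/a

r_corr = 0.887 μm/a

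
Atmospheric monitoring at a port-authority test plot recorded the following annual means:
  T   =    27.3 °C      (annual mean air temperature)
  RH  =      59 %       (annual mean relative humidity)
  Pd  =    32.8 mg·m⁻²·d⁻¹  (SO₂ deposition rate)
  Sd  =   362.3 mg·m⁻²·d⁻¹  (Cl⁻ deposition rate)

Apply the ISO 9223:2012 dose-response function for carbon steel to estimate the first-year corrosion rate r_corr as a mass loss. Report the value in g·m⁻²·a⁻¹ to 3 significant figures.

r_corr = 755 g·m⁻²·a⁻¹

carbon steel: T>10 °C ⇒ hinge -0.054·(27.3−10) = -0.9342
  Pd branch = 1.77·Pd^0.52·e^(0.02·RH+f) = 13.9 μm/a
  Sd branch = 0.102·Sd^0.62·e^(0.033·RH+0.04·T) = 82.23 μm/a
  sum: 13.9 + 82.23 → r_corr = 96.13 μm/a
Convert to mass loss: 96.13 μm/a × 7.85 g/cm³ = 754.6 g·m⁻²·a⁻¹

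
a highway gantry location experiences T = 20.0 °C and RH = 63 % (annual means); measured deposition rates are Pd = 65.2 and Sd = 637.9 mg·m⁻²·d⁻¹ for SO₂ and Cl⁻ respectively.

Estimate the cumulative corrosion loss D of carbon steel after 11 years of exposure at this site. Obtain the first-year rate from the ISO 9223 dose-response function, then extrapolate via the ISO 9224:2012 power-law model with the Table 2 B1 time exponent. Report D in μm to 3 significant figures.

D(11) = 461 μm

carbon steel: f(T) = -0.054·(T−10) [T>10 °C] = -0.5400
  Pd branch = 1.77·Pd^0.52·e^(0.02·RH+f) = 31.92 μm/a
  Cl⁻ term: 0.102·637.9^0.62·exp(0.033·63+0.04·20.0) = 99.51
  r_corr = 31.92 + 99.51 = 131.4 μm/a
Long-term exponent b (ISO 9224 Table 2, B1) = 0.523
  D(11) = 131.4 × 11^0.523 = 131.4 × 3.505 = 460.6 μm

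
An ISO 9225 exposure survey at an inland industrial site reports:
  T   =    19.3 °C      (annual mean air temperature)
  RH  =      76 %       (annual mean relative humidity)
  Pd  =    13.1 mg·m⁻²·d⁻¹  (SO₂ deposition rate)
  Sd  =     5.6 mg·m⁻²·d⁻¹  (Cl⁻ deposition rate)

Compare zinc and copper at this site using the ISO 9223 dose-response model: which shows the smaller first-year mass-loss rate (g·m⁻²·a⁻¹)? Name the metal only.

zinc: f(T) = -0.071·(T−10) [T>10 °C] = -0.6603
  Pd branch = 0.0129·Pd^0.44·e^(0.046·RH+f) = 0.6819 μm/a
  Cl⁻ term: 0.0175·5.6^0.57·exp(0.008·76+0.085·19.3) = 0.4426
  sum: 0.6819 + 0.4426 → r_corr = 1.125 μm/a
  mass loss = 1.125 μm/a × 7.14 g/cm³ = 8.029 g·m⁻²·a⁻¹
copper: T>10 °C ⇒ hinge -0.080·(19.3−10) = -0.7440
  Pd branch = 0.0053·Pd^0.26·e^(0.059·RH+f) = 0.4355 μm/a
  Cl⁻ term: 0.01025·5.6^0.27·exp(0.036·76+0.049·19.3) = 0.6482
  r_corr = 0.4355 + 0.6482 = 1.084 μm/a
  mass loss = 1.084 μm/a × 8.96 g/cm³ = 9.71 g·m⁻²·a⁻¹
Ordering by g·m⁻²·a⁻¹: copper (9.71) > zinc (8.03)

zinc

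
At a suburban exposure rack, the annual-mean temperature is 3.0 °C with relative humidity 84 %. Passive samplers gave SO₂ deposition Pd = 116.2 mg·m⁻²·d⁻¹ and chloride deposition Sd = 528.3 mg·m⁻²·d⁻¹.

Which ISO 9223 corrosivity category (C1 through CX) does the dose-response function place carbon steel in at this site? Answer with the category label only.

carbon steel: f(T) = +0.150·(T−10) [T≤10 °C] = -1.0500
  Pd branch = 1.77·Pd^0.52·e^(0.02·RH+f) = 39.4 μm/a
  Cl⁻ term: 0.102·528.3^0.62·exp(0.033·84+0.04·3.0) = 89.69
  sum: 39.4 + 89.69 → r_corr = 129.1 μm/a
Category bounds: 80…200 μm/a bracket r_corr ⇒ C5

C5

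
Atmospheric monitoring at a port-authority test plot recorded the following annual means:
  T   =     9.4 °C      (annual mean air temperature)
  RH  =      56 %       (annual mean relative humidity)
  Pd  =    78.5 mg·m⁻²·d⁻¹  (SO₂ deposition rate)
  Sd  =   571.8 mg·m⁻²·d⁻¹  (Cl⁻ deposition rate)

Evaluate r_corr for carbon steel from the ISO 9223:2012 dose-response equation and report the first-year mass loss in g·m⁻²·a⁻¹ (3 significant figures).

r_corr = 755 g·m⁻²·a⁻¹

carbon steel: f(T) = +0.150·(T−10) [T≤10 °C] = -0.0900
  sulphur-dioxide contribution → 47.93 μm/a
  chloride contribution → 48.3 μm/a
  ⇒ r_corr(carbon steel) = 96.23 μm/a
Convert to mass loss: 96.23 μm/a × 7.85 g/cm³ = 755.4 g·m⁻²·a⁻¹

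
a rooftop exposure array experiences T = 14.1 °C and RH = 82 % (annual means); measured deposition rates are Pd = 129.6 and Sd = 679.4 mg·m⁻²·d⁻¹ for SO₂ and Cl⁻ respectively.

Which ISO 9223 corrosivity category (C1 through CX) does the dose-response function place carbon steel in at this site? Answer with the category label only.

carbon steel: f(T) = -0.054·(T−10) [T>10 °C] = -0.2214
  sulphur-dioxide contribution → 91.75 μm/a
  chloride contribution → 153 μm/a
  total first-year rate 244.7 μm/a
245 μm/a falls in (200, 700] for carbon steel → category CX

CX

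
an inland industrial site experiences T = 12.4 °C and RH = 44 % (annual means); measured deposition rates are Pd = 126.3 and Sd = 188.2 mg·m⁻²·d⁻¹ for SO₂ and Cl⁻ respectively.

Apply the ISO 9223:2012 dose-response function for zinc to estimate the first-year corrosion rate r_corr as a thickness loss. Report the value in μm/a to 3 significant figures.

r_corr = 2.11 μm/a

zinc: temperature factor f = -0.071·(2.4) = -0.1704
  Pd branch = 0.0129·Pd^0.44·e^(0.046·RH+f) = 0.6922 μm/a
  Sd branch = 0.0175·Sd^0.57·e^(0.008·RH+0.085·T) = 1.413 μm/a
  sum: 0.6922 + 1.413 → r_corr = 2.105 μm/a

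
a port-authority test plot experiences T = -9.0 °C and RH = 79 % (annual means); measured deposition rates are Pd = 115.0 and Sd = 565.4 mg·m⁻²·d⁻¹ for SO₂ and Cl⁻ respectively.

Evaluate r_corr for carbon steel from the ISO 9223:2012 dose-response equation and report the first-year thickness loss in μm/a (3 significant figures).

carbon steel: temperature factor f = +0.150·(-19.0) = -2.8500
  sulphur-dioxide contribution → 5.861 μm/a
  chloride contribution → 49.08 μm/a
  ⇒ r_corr(carbon steel) = 54.94 μm/a

r_corr = 54.9 μm/a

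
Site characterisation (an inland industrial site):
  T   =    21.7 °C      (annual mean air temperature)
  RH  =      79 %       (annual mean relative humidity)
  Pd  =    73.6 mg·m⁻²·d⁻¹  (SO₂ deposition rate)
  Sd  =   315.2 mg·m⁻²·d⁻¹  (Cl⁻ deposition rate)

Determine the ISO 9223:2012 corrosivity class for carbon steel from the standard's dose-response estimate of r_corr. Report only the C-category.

C5

carbon steel: f(T) = -0.054·(T−10) [T>10 °C] = -0.6318
  sulphur-dioxide contribution → 42.71 μm/a
  chloride contribution → 116.7 μm/a
  ⇒ r_corr(carbon steel) = 159.4 μm/a
159 μm/a falls in (80, 200] for carbon steel → category C5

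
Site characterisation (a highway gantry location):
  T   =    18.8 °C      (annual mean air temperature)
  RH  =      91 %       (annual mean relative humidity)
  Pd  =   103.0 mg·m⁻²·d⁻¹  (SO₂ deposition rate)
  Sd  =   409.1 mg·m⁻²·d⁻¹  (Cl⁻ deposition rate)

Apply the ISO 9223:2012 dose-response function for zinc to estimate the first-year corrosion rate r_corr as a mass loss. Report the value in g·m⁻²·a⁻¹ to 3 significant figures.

zinc: f(T) = -0.071·(T−10) [T>10 °C] = -0.6248
  SO₂ term: 0.0129·103.0^0.44·exp(0.046·91-0.6248) = 3.49
  Cl⁻ term: 0.0175·409.1^0.57·exp(0.008·91+0.085·18.8) = 5.52
  sum: 3.49 + 5.52 → r_corr = 9.01 μm/a
Convert to mass loss: 9.01 μm/a × 7.14 g/cm³ = 64.33 g·m⁻²·a⁻¹

r_corr = 64.3 g·m⁻²·a⁻¹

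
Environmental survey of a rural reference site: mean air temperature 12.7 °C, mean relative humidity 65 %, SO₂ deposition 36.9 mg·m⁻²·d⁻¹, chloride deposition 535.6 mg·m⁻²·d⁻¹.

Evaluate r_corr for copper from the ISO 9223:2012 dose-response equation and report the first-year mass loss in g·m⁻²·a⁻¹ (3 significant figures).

r_corr = 14.2 g·m⁻²·a⁻¹

copper: f(T) = -0.080·(T−10) [T>10 °C] = -0.2160
  SO₂ term: 0.0053·36.9^0.26·exp(0.059·65-0.2160) = 0.5051
  Cl⁻ term: 0.01025·535.6^0.27·exp(0.036·65+0.049·12.7) = 1.081
  sum: 0.5051 + 1.081 → r_corr = 1.587 μm/a
Convert to mass loss: 1.587 μm/a × 8.96 g/cm³ = 14.22 g·m⁻²·a⁻¹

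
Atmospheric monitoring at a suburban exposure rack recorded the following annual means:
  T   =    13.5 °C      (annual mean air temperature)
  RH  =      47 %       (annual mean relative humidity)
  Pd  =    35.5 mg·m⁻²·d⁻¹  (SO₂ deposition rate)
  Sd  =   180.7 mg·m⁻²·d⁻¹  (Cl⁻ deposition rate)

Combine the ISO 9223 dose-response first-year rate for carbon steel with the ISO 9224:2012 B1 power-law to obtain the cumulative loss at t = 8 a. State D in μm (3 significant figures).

D(8) = 133 μm

carbon steel: T>10 °C ⇒ hinge -0.054·(13.5−10) = -0.1890
  SO₂ term: 1.77·35.5^0.52·exp(0.02·47-0.1890) = 24
  Sd branch = 0.102·Sd^0.62·e^(0.033·RH+0.04·T) = 20.7 μm/a
  r_corr = 24 + 20.7 = 44.7 μm/a
Power-law: D(8) = r_corr · 8^0.523
  D(8) = 44.7 × 8^0.523 = 44.7 × 2.967 = 132.6 μm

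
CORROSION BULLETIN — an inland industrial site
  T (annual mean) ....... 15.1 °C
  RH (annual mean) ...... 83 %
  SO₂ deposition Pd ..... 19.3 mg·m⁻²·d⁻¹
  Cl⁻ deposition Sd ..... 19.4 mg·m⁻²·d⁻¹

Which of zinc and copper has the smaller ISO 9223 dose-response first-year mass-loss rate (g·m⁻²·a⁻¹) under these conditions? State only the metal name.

zinc

zinc: temperature factor f = -0.071·(5.1) = -0.3621
  SO₂ term: 0.0129·19.3^0.44·exp(0.046·83-0.3621) = 1.504
  Cl⁻ term: 0.0175·19.4^0.57·exp(0.008·83+0.085·15.1) = 0.6651
  sum: 1.504 + 0.6651 → r_corr = 2.169 μm/a
  mass loss = 2.169 μm/a × 7.14 g/cm³ = 15.48 g·m⁻²·a⁻¹
copper: temperature factor f = -0.080·(5.1) = -0.4080
  Pd branch = 0.0053·Pd^0.26·e^(0.059·RH+f) = 1.019 μm/a
  Cl⁻ term: 0.01025·19.4^0.27·exp(0.036·83+0.049·15.1) = 0.9494
  sum: 1.019 + 0.9494 → r_corr = 1.968 μm/a
  mass loss = 1.968 μm/a × 8.96 g/cm³ = 17.63 g·m⁻²·a⁻¹
Ordering by g·m⁻²·a⁻¹: copper (17.6) > zinc (15.5)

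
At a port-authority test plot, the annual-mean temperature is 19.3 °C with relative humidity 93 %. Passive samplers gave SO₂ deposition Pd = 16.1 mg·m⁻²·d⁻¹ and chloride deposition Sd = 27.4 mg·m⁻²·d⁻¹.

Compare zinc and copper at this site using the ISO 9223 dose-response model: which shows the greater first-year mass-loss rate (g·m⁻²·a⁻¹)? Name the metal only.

zinc: f(T) = -0.071·(T−10) [T>10 °C] = -0.6603
  sulphur-dioxide contribution → 1.632 μm/a
  chloride contribution → 1.254 μm/a
  total first-year rate 2.886 μm/a
  mass loss = 2.886 μm/a × 7.14 g/cm³ = 20.6 g·m⁻²·a⁻¹
copper: f(T) = -0.080·(T−10) [T>10 °C] = -0.7440
  sulphur-dioxide contribution → 1.253 μm/a
  chloride contribution → 1.835 μm/a
  ⇒ r_corr(copper) = 3.088 μm/a
  mass loss = 3.088 μm/a × 8.96 g/cm³ = 27.67 g·m⁻²·a⁻¹
Ordering by g·m⁻²·a⁻¹: copper (27.7) > zinc (20.6)

copper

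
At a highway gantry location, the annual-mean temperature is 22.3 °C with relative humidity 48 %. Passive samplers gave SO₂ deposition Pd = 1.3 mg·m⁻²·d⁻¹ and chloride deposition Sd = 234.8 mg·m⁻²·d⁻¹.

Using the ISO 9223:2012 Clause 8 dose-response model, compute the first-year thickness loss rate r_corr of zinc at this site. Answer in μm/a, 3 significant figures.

r_corr = 3.89 μm/a

zinc: T>10 °C ⇒ hinge -0.071·(22.3−10) = -0.8733
  sulphur-dioxide contribution → 0.055 μm/a
  chloride contribution → 3.84 μm/a
  total first-year rate 3.895 μm/a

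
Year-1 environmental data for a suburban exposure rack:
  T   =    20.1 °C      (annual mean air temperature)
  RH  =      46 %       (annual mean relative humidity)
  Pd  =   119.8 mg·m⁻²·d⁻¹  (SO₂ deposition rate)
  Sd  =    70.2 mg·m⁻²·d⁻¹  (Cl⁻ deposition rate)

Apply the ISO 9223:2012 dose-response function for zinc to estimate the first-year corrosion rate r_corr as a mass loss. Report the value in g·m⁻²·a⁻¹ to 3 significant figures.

r_corr = 14.3 g·m⁻²·a⁻¹

zinc: T>10 °C ⇒ hinge -0.071·(20.1−10) = -0.7171
  Pd branch = 0.0129·Pd^0.44·e^(0.046·RH+f) = 0.4292 μm/a
  Sd branch = 0.0175·Sd^0.57·e^(0.008·RH+0.085·T) = 1.575 μm/a
  sum: 0.4292 + 1.575 → r_corr = 2.004 μm/a
Convert to mass loss: 2.004 μm/a × 7.14 g/cm³ = 14.31 g·m⁻²·a⁻¹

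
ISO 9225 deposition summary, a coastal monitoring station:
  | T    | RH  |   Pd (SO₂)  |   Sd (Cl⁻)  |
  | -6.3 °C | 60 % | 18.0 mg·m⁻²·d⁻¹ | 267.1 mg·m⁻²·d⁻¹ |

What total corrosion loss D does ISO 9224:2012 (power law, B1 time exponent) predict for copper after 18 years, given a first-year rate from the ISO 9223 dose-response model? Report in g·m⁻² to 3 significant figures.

D(18) = 21.2 g·m⁻²

copper: temperature factor f = +0.126·(-16.3) = -2.0538
  Pd branch = 0.0053·Pd^0.26·e^(0.059·RH+f) = 0.04967 μm/a
  Cl⁻ term: 0.01025·267.1^0.27·exp(0.036·60+0.049·-6.3) = 0.2951
  r_corr = 0.04967 + 0.2951 = 0.3447 μm/a
Long-term exponent b (ISO 9224 Table 2, B1) = 0.667
  D(18) = 0.3447 × 18^0.667 = 0.3447 × 6.875 = 2.37 μm
  Mass loss = 2.37 μm × 8.96 g/cm³ = 21.24 g·m⁻²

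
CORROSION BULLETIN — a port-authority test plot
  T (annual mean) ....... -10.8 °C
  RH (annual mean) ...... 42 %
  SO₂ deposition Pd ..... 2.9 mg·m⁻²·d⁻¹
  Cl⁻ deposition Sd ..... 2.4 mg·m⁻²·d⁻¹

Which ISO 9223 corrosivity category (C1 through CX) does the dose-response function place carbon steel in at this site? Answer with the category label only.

carbon steel: temperature factor f = +0.150·(-20.8) = -3.1200
  SO₂ term: 1.77·2.9^0.52·exp(0.02·42-3.1200) = 0.3149
  Sd branch = 0.102·Sd^0.62·e^(0.033·RH+0.04·T) = 0.4557 μm/a
  r_corr = 0.3149 + 0.4557 = 0.7706 μm/a
0.771 μm/a falls in (0, 1.3] for carbon steel → category C1

C1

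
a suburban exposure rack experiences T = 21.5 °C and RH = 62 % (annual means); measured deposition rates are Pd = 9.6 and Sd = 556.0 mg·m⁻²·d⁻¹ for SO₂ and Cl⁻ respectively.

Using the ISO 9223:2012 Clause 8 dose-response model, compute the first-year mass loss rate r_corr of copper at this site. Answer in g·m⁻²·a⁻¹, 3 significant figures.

copper: f(T) = -0.080·(T−10) [T>10 °C] = -0.9200
  SO₂ term: 0.0053·9.6^0.26·exp(0.059·62-0.9200) = 0.1475
  Cl⁻ term: 0.01025·556.0^0.27·exp(0.036·62+0.049·21.5) = 1.509
  sum: 0.1475 + 1.509 → r_corr = 1.657 μm/a
Convert to mass loss: 1.657 μm/a × 8.96 g/cm³ = 14.84 g·m⁻²·a⁻¹

r_corr = 14.8 g·m⁻²·a⁻¹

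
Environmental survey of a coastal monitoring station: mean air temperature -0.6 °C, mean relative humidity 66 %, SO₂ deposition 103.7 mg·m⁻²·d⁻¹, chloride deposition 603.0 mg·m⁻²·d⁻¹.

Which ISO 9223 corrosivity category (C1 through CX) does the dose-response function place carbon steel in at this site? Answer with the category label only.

carbon steel: temperature factor f = +0.150·(-10.6) = -1.5900
  Pd branch = 1.77·Pd^0.52·e^(0.02·RH+f) = 15.1 μm/a
  Sd branch = 0.102·Sd^0.62·e^(0.033·RH+0.04·T) = 46.54 μm/a
  sum: 15.1 + 46.54 → r_corr = 61.64 μm/a
Category bounds: 50…80 μm/a bracket r_corr ⇒ C4

C4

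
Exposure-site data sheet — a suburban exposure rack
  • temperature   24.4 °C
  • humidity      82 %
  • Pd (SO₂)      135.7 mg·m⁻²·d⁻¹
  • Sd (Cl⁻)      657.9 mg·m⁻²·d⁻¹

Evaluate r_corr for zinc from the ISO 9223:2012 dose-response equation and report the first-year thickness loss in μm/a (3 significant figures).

r_corr = 12.6 μm/a

zinc: T>10 °C ⇒ hinge -0.071·(24.4−10) = -1.0224
  Pd branch = 0.0129·Pd^0.44·e^(0.046·RH+f) = 1.75 μm/a
  Cl⁻ term: 0.0175·657.9^0.57·exp(0.008·82+0.085·24.4) = 10.84
  sum: 1.75 + 10.84 → r_corr = 12.59 μm/a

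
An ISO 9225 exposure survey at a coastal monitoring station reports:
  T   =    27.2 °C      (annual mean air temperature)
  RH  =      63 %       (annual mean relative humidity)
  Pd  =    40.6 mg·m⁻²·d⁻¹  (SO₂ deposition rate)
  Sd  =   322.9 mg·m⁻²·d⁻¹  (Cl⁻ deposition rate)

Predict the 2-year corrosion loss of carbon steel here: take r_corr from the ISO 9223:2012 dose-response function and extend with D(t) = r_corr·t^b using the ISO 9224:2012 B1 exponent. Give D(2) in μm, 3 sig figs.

carbon steel: T>10 °C ⇒ hinge -0.054·(27.2−10) = -0.9288
  sulphur-dioxide contribution → 16.91 μm/a
  chloride contribution → 87.02 μm/a
  total first-year rate 103.9 μm/a
Long-term exponent b (ISO 9224 Table 2, B1) = 0.523
  D(2) = 103.9 × 2^0.523 = 103.9 × 1.437 = 149.4 μm

D(2) = 149 μm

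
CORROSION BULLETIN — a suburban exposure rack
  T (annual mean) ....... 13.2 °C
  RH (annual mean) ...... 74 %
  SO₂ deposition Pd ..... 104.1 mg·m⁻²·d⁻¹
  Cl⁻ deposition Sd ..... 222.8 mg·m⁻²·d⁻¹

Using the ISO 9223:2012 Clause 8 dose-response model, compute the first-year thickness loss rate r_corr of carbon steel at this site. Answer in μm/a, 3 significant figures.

carbon steel: f(T) = -0.054·(T−10) [T>10 °C] = -0.1728
  SO₂ term: 1.77·104.1^0.52·exp(0.02·74-0.1728) = 73.24
  Cl⁻ term: 0.102·222.8^0.62·exp(0.033·74+0.04·13.2) = 56.78
  r_corr = 73.24 + 56.78 = 130 μm/a

r_corr = 130 μm/a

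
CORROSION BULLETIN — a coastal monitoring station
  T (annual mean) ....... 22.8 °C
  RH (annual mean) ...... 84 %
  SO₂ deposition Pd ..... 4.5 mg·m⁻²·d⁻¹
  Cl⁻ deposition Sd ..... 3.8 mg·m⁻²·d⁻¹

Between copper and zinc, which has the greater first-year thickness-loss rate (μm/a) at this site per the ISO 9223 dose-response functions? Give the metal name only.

copper

copper: f(T) = -0.080·(T−10) [T>10 °C] = -1.0240
  Pd branch = 0.0053·Pd^0.26·e^(0.059·RH+f) = 0.3997 μm/a
  Sd branch = 0.01025·Sd^0.27·e^(0.036·RH+0.049·T) = 0.9242 μm/a
  sum: 0.3997 + 0.9242 → r_corr = 1.324 μm/a
zinc: f(T) = -0.071·(T−10) [T>10 °C] = -0.9088
  Pd branch = 0.0129·Pd^0.44·e^(0.046·RH+f) = 0.4802 μm/a
  Cl⁻ term: 0.0175·3.8^0.57·exp(0.008·84+0.085·22.8) = 0.5094
  sum: 0.4802 + 0.5094 → r_corr = 0.9896 μm/a
Ordering by μm/a: copper (1.32) > zinc (0.99)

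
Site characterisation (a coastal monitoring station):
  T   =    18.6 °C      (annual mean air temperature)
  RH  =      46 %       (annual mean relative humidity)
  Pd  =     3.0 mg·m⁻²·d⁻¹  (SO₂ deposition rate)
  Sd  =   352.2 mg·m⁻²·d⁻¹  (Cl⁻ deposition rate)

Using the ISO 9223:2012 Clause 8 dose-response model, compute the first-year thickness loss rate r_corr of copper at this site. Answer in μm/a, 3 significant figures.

r_corr = 0.704 μm/a

copper: T>10 °C ⇒ hinge -0.080·(18.6−10) = -0.6880
  Pd branch = 0.0053·Pd^0.26·e^(0.059·RH+f) = 0.05348 μm/a
  Cl⁻ term: 0.01025·352.2^0.27·exp(0.036·46+0.049·18.6) = 0.6507
  sum: 0.05348 + 0.6507 → r_corr = 0.7042 μm/a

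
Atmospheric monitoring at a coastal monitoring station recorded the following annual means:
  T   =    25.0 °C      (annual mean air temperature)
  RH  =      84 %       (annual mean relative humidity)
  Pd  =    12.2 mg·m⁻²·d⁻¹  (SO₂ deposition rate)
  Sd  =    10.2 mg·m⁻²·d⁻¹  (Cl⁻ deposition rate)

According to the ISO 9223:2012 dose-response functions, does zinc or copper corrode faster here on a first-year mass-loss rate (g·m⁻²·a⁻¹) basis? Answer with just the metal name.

copper

zinc: temperature factor f = -0.071·(15.0) = -1.0650
  sulphur-dioxide contribution → 0.6371 μm/a
  chloride contribution → 1.078 μm/a
  total first-year rate 1.715 μm/a
  mass loss = 1.715 μm/a × 7.14 g/cm³ = 12.25 g·m⁻²·a⁻¹
copper: temperature factor f = -0.080·(15.0) = -1.2000
  sulphur-dioxide contribution → 0.4344 μm/a
  chloride contribution → 1.344 μm/a
  total first-year rate 1.778 μm/a
  mass loss = 1.778 μm/a × 8.96 g/cm³ = 15.93 g·m⁻²·a⁻¹
Ordering by g·m⁻²·a⁻¹: copper (15.9) > zinc (12.2)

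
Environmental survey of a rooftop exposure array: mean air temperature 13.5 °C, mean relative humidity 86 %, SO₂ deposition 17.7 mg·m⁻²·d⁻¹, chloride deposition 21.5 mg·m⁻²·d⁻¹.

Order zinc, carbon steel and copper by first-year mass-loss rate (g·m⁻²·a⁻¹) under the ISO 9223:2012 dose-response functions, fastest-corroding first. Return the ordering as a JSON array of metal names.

zinc: T>10 °C ⇒ hinge -0.071·(13.5−10) = -0.2485
  SO₂ term: 0.0129·17.7^0.44·exp(0.046·86-0.2485) = 1.861
  Cl⁻ term: 0.0175·21.5^0.57·exp(0.008·86+0.085·13.5) = 0.6305
  r_corr = 1.861 + 0.6305 = 2.492 μm/a
  mass loss = 2.492 μm/a × 7.14 g/cm³ = 17.79 g·m⁻²·a⁻¹
carbon steel: temperature factor f = -0.054·(3.5) = -0.1890
  SO₂ term: 1.77·17.7^0.52·exp(0.02·86-0.1890) = 36.46
  Cl⁻ term: 0.102·21.5^0.62·exp(0.033·86+0.04·13.5) = 20.03
  sum: 36.46 + 20.03 → r_corr = 56.49 μm/a
  mass loss = 56.49 μm/a × 7.85 g/cm³ = 443.5 g·m⁻²·a⁻¹
copper: temperature factor f = -0.080·(3.5) = -0.2800
  SO₂ term: 0.0053·17.7^0.26·exp(0.059·86-0.2800) = 1.351
  Sd branch = 0.01025·Sd^0.27·e^(0.036·RH+0.049·T) = 1.005 μm/a
  sum: 1.351 + 1.005 → r_corr = 2.357 μm/a
  mass loss = 2.357 μm/a × 8.96 g/cm³ = 21.12 g·m⁻²·a⁻¹
Ordering by g·m⁻²·a⁻¹: carbon steel (443) > copper (21.1) > zinc (17.8)

["carbon steel", "copper", "zinc"]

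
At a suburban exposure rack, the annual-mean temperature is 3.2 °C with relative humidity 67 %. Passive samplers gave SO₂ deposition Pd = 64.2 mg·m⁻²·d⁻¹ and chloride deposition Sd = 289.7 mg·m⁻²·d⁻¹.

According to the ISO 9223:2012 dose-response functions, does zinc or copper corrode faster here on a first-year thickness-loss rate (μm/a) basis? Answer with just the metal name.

zinc

zinc: temperature factor f = +0.038·(-6.8) = -0.2584
  SO₂ term: 0.0129·64.2^0.44·exp(0.046·67-0.2584) = 1.356
  Cl⁻ term: 0.0175·289.7^0.57·exp(0.008·67+0.085·3.2) = 0.9937
  r_corr = 1.356 + 0.9937 = 2.349 μm/a
copper: temperature factor f = +0.126·(-6.8) = -0.8568
  Pd branch = 0.0053·Pd^0.26·e^(0.059·RH+f) = 0.3459 μm/a
  Sd branch = 0.01025·Sd^0.27·e^(0.036·RH+0.049·T) = 0.6181 μm/a
  sum: 0.3459 + 0.6181 → r_corr = 0.964 μm/a
Ordering by μm/a: zinc (2.35) > copper (0.964)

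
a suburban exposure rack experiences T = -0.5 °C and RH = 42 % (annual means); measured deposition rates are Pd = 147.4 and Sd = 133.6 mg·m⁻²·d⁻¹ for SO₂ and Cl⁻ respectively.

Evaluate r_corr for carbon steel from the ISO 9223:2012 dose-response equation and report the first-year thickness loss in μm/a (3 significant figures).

carbon steel: f(T) = +0.150·(T−10) [T≤10 °C] = -1.5750
  sulphur-dioxide contribution → 11.39 μm/a
  chloride contribution → 8.315 μm/a
  total first-year rate 19.7 μm/a

r_corr = 19.7 μm/a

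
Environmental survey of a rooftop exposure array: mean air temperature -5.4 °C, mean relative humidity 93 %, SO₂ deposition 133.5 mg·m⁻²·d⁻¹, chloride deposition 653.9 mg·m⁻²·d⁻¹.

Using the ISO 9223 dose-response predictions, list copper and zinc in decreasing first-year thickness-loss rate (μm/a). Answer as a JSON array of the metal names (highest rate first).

["zinc", "copper"]

copper: T≤10 °C ⇒ hinge +0.126·(-5.4−10) = -1.9404
  SO₂ term: 0.0053·133.5^0.26·exp(0.059·93-1.9404) = 0.6564
  Cl⁻ term: 0.01025·653.9^0.27·exp(0.036·93+0.049·-5.4) = 1.288
  sum: 0.6564 + 1.288 → r_corr = 1.945 μm/a
zinc: T≤10 °C ⇒ hinge +0.038·(-5.4−10) = -0.5852
  SO₂ term: 0.0129·133.5^0.44·exp(0.046·93-0.5852) = 4.462
  Sd branch = 0.0175·Sd^0.57·e^(0.008·RH+0.085·T) = 0.9368 μm/a
  sum: 4.462 + 0.9368 → r_corr = 5.399 μm/a
Ordering by μm/a: zinc (5.4) > copper (1.94)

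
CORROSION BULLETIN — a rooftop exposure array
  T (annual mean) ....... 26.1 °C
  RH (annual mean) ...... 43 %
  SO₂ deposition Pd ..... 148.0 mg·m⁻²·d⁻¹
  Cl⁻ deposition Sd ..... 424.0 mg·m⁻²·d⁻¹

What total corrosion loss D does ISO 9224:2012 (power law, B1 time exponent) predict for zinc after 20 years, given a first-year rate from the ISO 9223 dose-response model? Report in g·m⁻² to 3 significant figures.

zinc: T>10 °C ⇒ hinge -0.071·(26.1−10) = -1.1431
  sulphur-dioxide contribution → 0.268 μm/a
  chloride contribution → 7.137 μm/a
  total first-year rate 7.405 μm/a
Power-law: D(20) = r_corr · 20^0.813
  D(20) = 7.405 × 20^0.813 = 7.405 × 11.42 = 84.58 μm
  Mass loss = 84.58 μm × 7.14 g/cm³ = 603.9 g·m⁻²

D(20) = 604 g·m⁻²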